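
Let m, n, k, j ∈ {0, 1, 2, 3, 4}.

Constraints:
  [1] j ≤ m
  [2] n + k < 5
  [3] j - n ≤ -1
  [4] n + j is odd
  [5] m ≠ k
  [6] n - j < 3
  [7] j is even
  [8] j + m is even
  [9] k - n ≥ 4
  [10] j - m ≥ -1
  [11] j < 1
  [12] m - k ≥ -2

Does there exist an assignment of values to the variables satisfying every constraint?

Unsatisfiable

Constraints 3, 9, 10, and 12 give n − j ≥ 1, j − m ≥ -1, m − k ≥ -2, k − n ≥ 4.
Adding all 4 inequalities: the left sides telescope to 0, and the right sides sum to 1 + (-1) + (-2) + 4 = 2. So 0 ≥ 2, which is false.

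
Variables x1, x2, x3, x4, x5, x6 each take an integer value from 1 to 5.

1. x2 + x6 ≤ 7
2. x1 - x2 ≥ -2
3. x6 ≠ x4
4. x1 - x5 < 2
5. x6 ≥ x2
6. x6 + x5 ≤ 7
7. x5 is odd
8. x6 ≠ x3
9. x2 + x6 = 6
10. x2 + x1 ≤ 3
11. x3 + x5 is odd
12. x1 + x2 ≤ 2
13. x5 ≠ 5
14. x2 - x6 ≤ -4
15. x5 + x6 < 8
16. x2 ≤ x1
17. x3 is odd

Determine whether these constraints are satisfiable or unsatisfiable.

Unsatisfiable

Constraint 17 makes x3 odd and constraint 7 makes x5 odd, so x3 + x5 must be even. Constraint 11 says x3 + x5 is odd — contradiction.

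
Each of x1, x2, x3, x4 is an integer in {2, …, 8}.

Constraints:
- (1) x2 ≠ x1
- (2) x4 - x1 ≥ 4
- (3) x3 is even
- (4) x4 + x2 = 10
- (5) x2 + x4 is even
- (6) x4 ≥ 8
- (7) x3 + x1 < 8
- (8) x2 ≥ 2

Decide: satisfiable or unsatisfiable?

Satisfiable

Setting (x1, x2, x3, x4) = (3, 2, 4, 8) satisfies everything: constraint 2: x4 - x1 = 5; constraint 4: x4 + x2 = 10, and the others follow.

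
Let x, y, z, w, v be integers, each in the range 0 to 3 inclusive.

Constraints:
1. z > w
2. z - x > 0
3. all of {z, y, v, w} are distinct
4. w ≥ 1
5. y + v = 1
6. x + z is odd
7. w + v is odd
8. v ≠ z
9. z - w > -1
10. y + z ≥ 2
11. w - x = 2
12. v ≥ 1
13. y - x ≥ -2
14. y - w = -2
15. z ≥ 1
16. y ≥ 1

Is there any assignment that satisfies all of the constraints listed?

Unsatisfiable

Constraints 4, 12, 15, and 16 confine each of z, y, v, w to the 3 values {1, …, 3} (the domain already gives each ≤ 3).
Constraint 3 requires all 4 of them to be distinct, but only 3 values are available — impossible by the pigeonhole principle.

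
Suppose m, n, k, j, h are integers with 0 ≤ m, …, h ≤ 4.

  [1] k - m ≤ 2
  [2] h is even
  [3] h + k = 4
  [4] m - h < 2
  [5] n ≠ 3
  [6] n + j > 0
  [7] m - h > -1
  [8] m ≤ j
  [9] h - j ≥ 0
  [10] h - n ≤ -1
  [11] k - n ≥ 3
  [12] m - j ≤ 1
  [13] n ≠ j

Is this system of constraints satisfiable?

Unsatisfiable

Constraints 1, 9, 10, 11, and 12 give j − m ≥ -1, m − k ≥ -2, k − n ≥ 3, n − h ≥ 1, h − j ≥ 0.
Adding all 5 inequalities: the left sides telescope to 0, and the right sides sum to (-1) + (-2) + 3 + 1 + 0 = 1. So 0 ≥ 1, which is false.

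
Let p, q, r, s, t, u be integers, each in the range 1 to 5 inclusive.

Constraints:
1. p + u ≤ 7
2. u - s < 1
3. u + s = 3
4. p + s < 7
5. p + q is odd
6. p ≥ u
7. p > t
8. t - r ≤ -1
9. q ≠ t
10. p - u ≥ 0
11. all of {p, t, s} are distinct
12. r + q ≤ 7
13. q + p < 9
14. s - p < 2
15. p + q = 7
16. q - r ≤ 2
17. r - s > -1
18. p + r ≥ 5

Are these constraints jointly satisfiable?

Satisfiable

Take p = 3, q = 4, r = 3, s = 2, t = 1, u = 1. Then constraint 1: p + u = 4; constraint 2: u - s = -1, and every other listed constraint is also met.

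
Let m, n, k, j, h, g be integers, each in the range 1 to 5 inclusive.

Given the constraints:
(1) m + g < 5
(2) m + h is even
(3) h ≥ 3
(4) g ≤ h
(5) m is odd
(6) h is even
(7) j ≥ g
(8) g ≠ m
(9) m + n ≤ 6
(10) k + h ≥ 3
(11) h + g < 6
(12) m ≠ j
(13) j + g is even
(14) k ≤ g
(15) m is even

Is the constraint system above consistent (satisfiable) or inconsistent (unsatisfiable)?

Unsatisfiable

Constraint 5 makes m odd and constraint 6 makes h even, so m + h must be odd. Constraint 2 says m + h is even — contradiction.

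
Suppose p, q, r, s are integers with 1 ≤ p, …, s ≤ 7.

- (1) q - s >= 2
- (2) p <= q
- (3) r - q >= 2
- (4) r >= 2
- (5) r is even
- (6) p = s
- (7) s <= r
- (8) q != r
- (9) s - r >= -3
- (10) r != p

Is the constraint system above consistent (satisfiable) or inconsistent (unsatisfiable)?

Constraints 1, 3, and 9 give s − r ≥ -3, r − q ≥ 2, q − s ≥ 2.
Adding all 3 inequalities: the left sides telescope to 0, and the right sides sum to (-3) + 2 + 2 = 1. So 0 ≥ 1, which is false.

Unsatisfiable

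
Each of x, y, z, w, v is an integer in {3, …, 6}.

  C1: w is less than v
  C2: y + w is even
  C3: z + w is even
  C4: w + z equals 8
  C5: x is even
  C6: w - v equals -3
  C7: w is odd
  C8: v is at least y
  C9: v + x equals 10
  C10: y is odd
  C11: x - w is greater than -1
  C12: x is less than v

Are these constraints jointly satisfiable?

Satisfiable

Try x = 4, y = 5, z = 5, w = 3, v = 6.
Check constraint 4: w + z = 8; constraint 6: w - v = -3; constraint 9: v + x = 10. The remaining constraints are straightforward to verify.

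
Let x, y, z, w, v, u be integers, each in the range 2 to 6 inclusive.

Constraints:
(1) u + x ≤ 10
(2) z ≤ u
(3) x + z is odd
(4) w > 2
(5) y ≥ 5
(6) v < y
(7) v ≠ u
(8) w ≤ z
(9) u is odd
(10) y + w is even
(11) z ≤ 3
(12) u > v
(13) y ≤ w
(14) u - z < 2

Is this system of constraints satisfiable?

From constraints 5 and 13: w ≥ y and y ≥ 5, so w ≥ 5. From constraints 8 and 11: w ≤ z and z ≤ 3, so w ≤ 3. But 3 < 5, so no value of w works.

Unsatisfiable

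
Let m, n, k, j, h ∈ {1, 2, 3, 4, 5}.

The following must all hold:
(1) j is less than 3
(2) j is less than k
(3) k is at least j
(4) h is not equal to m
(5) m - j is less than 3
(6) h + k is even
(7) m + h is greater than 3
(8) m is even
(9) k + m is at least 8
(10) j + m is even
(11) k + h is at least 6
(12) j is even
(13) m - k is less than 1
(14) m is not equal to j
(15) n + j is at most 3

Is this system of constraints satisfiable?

Take m = 4, n = 1, k = 5, j = 2, h = 1. Then constraint 5: m - j = 2; constraint 7: m + h = 5; constraint 9: k + m = 9, and every other listed constraint is also met.

Satisfiable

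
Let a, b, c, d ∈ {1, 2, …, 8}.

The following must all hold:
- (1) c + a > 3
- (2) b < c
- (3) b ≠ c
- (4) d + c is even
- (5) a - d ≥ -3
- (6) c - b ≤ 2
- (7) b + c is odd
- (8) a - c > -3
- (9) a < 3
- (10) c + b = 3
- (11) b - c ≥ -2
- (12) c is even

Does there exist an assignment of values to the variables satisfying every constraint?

Satisfiable

Setting (a, b, c, d) = (2, 1, 2, 2) satisfies everything: constraint 1: c + a = 4; constraint 5: a - d = 0, and the others follow.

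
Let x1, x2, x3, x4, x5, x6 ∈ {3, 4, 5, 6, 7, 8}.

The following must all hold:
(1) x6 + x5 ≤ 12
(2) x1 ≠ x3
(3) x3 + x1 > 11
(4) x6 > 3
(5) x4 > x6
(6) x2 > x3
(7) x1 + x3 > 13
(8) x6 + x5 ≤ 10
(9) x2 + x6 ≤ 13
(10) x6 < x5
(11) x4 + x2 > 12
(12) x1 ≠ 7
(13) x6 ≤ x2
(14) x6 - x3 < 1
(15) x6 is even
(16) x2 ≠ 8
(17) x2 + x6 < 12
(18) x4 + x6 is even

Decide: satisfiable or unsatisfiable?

Setting (x1, x2, x3, x4, x5, x6) = (8, 7, 6, 6, 6, 4) satisfies everything: constraint 1: x6 + x5 = 10; constraint 3: x3 + x1 = 14; constraint 7: x1 + x3 = 14, and the others follow.

Satisfiable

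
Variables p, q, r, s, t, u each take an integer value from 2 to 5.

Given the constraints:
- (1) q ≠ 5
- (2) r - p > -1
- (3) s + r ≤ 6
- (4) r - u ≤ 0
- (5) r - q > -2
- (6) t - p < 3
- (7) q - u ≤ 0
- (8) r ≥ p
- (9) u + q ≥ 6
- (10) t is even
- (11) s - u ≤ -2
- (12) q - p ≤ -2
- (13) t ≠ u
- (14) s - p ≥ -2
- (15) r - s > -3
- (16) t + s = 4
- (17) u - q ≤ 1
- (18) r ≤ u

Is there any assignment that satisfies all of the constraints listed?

Constraints 11, 12, 14, and 17 give p − q ≥ 2, q − u ≥ -1, u − s ≥ 2, s − p ≥ -2.
Adding all 4 inequalities: the left sides telescope to 0, and the right sides sum to 2 + (-1) + 2 + (-2) = 1. So 0 ≥ 1, which is false.

Unsatisfiable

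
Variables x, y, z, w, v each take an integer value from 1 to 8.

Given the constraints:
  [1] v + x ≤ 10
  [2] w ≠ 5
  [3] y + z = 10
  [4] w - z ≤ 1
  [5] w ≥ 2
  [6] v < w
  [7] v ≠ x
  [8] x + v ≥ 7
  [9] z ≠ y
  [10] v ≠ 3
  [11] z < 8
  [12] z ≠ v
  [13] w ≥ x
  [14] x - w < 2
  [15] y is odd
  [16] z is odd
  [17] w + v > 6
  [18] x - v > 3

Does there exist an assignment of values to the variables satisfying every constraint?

Satisfiable

The assignment x = 7, y = 3, z = 7, w = 7, v = 2 works:
  constraint 1 holds since v + x = 9.
  constraint 3 holds since y + z = 10.
The rest check out directly.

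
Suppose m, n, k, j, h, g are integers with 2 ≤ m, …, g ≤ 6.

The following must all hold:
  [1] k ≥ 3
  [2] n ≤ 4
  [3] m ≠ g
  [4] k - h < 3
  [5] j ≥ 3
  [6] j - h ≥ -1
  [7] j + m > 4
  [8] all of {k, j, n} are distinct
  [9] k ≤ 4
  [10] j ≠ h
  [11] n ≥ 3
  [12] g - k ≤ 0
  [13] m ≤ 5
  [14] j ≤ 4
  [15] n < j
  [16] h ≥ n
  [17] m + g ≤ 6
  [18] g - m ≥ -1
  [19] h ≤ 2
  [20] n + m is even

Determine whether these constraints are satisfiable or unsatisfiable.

Unsatisfiable

Constraints 1, 2, 5, 9, 11, and 14 confine each of k, j, n to the 2 values {3, 4}.
Constraint 8 requires all 3 of them to be distinct, but only 2 values are available — impossible by the pigeonhole principle.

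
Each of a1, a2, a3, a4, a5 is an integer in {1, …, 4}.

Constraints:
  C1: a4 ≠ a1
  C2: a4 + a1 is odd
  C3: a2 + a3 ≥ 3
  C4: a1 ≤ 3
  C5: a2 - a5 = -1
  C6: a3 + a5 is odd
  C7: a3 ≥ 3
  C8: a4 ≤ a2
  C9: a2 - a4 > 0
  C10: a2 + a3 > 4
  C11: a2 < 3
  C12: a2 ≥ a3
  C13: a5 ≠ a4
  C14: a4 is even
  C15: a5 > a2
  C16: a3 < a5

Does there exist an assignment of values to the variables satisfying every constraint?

Unsatisfiable

From constraints 7 and 12: a2 ≥ a3 and a3 ≥ 3, so a2 ≥ 3. From constraint 11: a2 ≤ 2. But 2 < 3, so no value of a2 works.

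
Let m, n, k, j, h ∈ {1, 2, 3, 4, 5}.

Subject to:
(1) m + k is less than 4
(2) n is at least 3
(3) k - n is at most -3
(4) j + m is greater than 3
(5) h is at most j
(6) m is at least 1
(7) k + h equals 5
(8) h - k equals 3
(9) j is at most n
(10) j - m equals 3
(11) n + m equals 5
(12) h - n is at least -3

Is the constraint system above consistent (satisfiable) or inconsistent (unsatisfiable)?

Setting (m, n, k, j, h) = (1, 4, 1, 4, 4) satisfies everything: constraint 1: m + k = 2; constraint 3: k - n = -3; constraint 4: j + m = 5, and the others follow.

Satisfiable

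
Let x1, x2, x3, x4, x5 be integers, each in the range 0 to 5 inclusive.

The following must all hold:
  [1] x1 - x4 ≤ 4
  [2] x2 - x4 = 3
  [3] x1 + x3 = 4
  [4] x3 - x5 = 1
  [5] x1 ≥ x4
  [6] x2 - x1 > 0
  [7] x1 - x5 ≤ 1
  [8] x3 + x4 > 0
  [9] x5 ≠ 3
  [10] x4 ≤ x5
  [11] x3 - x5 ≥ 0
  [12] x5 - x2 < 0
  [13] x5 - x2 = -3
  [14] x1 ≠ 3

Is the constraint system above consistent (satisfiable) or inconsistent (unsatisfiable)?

One satisfying assignment is x1 = 2, x2 = 4, x3 = 2, x4 = 1, x5 = 1.
For the less obvious constraints — constraint 1: x1 - x4 = 1; constraint 2: x2 - x4 = 3 — and the others hold by inspection.

Satisfiable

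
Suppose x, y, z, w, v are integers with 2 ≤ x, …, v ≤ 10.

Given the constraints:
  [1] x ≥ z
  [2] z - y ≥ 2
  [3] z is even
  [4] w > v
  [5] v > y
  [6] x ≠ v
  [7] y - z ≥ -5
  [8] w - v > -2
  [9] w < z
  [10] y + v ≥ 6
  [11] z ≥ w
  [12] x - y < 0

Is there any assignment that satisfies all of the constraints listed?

Unsatisfiable

Constraints 1, 4, 5, 9, and 12 give y < v, v < w, w < z, z ≤ x, x < y. Chaining: y < v < w < z ≤ x < y, which forces y < y — impossible.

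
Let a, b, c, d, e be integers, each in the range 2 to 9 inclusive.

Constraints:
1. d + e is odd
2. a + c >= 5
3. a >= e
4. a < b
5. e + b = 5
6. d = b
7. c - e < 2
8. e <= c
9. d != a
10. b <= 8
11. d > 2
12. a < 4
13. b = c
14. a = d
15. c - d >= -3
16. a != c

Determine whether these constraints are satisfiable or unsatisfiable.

Unsatisfiable

From constraints 6, 13, and 14, a = d = b = c, so a = c. But constraint 16 says a ≠ c. Contradiction.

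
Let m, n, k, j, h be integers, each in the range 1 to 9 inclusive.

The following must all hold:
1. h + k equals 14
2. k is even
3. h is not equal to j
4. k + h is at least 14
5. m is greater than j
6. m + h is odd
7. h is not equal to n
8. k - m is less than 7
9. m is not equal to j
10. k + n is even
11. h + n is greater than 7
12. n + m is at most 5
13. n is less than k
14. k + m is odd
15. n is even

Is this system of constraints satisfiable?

Setting (m, n, k, j, h) = (3, 2, 8, 2, 6) satisfies everything: constraint 1: h + k = 14; constraint 4: k + h = 14; constraint 8: k - m = 5, and the others follow.

Satisfiable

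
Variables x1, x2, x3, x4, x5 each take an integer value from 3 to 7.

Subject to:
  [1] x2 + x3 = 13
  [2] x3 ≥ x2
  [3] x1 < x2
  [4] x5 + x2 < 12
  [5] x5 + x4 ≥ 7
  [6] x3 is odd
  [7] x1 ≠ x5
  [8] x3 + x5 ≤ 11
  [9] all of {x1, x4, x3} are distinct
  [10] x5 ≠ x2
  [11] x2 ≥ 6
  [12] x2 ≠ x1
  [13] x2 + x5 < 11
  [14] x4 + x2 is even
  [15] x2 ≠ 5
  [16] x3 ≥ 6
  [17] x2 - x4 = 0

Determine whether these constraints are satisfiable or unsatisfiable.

Setting (x1, x2, x3, x4, x5) = (4, 6, 7, 6, 3) satisfies everything: constraint 1: x2 + x3 = 13; constraint 4: x5 + x2 = 9; constraint 5: x5 + x4 = 9, and the others follow.

Satisfiable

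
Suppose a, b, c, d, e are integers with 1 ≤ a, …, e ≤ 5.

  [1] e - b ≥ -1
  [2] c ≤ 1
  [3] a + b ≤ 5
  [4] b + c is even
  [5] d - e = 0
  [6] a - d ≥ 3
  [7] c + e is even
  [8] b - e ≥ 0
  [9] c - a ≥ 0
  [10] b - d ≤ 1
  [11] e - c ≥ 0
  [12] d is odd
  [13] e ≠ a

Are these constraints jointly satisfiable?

Unsatisfiable

Constraints 6, 8, 9, 10, and 11 give d − b ≥ -1, b − e ≥ 0, e − c ≥ 0, c − a ≥ 0, a − d ≥ 3.
Adding all 5 inequalities: the left sides telescope to 0, and the right sides sum to (-1) + 0 + 0 + 0 + 3 = 2. So 0 ≥ 2, which is false.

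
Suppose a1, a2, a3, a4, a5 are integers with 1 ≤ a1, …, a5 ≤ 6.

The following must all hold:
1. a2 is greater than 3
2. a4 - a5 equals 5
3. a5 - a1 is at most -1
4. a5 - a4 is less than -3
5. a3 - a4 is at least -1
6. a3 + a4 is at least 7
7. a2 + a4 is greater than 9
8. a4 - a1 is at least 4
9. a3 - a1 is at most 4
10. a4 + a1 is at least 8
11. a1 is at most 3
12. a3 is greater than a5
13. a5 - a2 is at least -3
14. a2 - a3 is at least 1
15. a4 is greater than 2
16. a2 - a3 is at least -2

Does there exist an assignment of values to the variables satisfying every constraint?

Unsatisfiable

Constraints 3, 5, 8, 13, and 14 give a1 − a5 ≥ 1, a5 − a2 ≥ -3, a2 − a3 ≥ 1, a3 − a4 ≥ -1, a4 − a1 ≥ 4.
Adding all 5 inequalities: the left sides telescope to 0, and the right sides sum to 1 + (-3) + 1 + (-1) + 4 = 2. So 0 ≥ 2, which is false.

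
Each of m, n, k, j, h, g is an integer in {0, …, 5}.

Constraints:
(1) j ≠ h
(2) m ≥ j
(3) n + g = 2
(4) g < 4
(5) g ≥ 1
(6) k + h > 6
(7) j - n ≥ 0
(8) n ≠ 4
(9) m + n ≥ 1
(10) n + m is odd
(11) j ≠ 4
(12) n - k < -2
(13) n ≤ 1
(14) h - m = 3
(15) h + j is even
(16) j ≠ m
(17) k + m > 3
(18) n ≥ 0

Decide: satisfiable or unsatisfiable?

Satisfiable

The assignment m = 1, n = 0, k = 3, j = 0, h = 4, g = 2 works:
  constraint 3 holds since n + g = 2.
  constraint 6 holds since k + h = 7.
The rest check out directly.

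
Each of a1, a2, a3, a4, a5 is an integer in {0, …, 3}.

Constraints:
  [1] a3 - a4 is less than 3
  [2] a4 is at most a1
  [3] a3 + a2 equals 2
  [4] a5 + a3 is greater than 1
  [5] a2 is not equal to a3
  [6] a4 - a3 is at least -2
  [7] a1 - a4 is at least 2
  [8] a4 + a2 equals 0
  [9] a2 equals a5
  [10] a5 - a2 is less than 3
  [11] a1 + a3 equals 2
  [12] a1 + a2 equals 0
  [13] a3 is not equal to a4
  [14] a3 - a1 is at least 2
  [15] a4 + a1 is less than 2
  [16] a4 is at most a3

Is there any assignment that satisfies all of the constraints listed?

Constraints 6, 7, and 14 give a4 − a3 ≥ -2, a3 − a1 ≥ 2, a1 − a4 ≥ 2.
Adding all 3 inequalities: the left sides telescope to 0, and the right sides sum to (-2) + 2 + 2 = 2. So 0 ≥ 2, which is false.

Unsatisfiable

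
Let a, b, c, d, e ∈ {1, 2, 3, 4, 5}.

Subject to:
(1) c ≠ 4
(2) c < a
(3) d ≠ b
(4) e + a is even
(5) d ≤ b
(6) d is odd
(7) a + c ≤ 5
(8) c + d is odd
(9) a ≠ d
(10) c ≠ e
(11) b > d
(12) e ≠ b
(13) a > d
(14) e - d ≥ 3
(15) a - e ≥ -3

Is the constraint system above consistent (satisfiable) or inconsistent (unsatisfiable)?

Setting (a, b, c, d, e) = (3, 3, 2, 1, 5) satisfies everything: constraint 7: a + c = 5; constraint 14: e - d = 4; constraint 15: a - e = -2, and the others follow.

Satisfiable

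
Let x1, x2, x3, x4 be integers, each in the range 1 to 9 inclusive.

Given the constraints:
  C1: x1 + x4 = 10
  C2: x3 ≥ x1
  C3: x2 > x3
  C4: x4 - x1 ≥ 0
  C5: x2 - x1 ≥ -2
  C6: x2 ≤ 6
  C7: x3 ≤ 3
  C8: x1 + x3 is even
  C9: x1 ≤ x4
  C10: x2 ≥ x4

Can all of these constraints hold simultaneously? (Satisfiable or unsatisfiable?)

From constraints 2 and 7: x1 ≤ x3 ≤ 3. From constraints 6 and 10: x4 ≤ x2 ≤ 6. Hence x1 + x4 ≤ 9. But constraint 1 requires x1 + x4 = 10, and 10 > 9. Contradiction.

Unsatisfiable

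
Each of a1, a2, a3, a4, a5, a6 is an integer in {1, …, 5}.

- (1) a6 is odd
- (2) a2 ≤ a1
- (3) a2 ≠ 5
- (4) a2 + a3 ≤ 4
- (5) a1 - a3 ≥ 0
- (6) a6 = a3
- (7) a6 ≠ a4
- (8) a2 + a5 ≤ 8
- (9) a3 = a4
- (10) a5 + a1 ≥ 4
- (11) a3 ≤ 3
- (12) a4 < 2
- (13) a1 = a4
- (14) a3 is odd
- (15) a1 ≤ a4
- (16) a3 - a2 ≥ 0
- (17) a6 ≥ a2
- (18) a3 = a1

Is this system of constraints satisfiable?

Unsatisfiable

From constraints 6, 13, and 18, a6 = a3 = a1 = a4, so a6 = a4. But constraint 7 says a6 ≠ a4. Contradiction.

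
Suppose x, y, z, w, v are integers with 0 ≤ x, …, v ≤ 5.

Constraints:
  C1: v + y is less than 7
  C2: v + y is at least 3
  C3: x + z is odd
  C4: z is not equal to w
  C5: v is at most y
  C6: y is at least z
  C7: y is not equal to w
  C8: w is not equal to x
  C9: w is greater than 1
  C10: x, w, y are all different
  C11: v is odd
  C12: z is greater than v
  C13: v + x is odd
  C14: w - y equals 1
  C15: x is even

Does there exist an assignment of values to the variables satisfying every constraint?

Satisfiable

Setting (x, y, z, w, v) = (2, 3, 3, 4, 1) satisfies everything: constraint 1: v + y = 4; constraint 2: v + y = 4; constraint 14: w - y = 1, and the others follow.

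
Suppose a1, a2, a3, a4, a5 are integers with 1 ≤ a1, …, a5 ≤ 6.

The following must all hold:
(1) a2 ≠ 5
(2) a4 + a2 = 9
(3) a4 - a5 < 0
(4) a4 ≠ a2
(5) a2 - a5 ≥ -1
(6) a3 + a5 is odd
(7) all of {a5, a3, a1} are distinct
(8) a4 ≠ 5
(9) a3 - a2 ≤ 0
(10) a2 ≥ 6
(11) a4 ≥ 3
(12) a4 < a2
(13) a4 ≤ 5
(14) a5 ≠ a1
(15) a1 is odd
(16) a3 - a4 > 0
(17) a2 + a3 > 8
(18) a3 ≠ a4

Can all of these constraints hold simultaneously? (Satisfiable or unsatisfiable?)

Satisfiable

The assignment a1 = 1, a2 = 6, a3 = 5, a4 = 3, a5 = 6 works:
  constraint 2 holds since a4 + a2 = 9.
  constraint 3 holds since a4 - a5 = -3.
  constraint 5 holds since a2 - a5 = 0.
The rest check out directly.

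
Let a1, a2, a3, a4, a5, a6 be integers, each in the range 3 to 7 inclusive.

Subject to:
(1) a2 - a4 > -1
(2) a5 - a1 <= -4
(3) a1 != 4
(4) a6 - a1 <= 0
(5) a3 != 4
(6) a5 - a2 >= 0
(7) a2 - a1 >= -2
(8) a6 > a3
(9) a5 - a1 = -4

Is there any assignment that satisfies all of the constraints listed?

Constraints 2, 6, and 7 give a5 − a2 ≥ 0, a2 − a1 ≥ -2, a1 − a5 ≥ 4.
Adding all 3 inequalities: the left sides telescope to 0, and the right sides sum to 0 + (-2) + 4 = 2. So 0 ≥ 2, which is false.

Unsatisfiable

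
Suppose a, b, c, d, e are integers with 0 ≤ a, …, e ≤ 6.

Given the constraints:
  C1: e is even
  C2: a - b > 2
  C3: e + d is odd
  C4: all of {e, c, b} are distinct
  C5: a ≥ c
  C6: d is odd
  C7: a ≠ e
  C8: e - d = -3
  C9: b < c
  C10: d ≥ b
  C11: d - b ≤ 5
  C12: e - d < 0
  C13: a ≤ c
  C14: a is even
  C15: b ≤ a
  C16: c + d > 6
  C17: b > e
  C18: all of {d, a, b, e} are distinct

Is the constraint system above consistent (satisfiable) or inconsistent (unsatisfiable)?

Take a = 6, b = 1, c = 6, d = 3, e = 0. Then constraint 2: a - b = 5; constraint 8: e - d = -3; constraint 11: d - b = 2, and every other listed constraint is also met.

Satisfiable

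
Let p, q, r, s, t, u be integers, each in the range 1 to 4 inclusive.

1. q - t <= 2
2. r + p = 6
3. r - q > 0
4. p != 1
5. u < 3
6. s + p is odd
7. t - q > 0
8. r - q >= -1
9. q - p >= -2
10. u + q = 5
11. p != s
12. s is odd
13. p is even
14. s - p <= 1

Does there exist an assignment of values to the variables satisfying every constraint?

One satisfying assignment is p = 2, q = 3, r = 4, s = 1, t = 4, u = 2.
For the less obvious constraints — constraint 1: q - t = -1; constraint 2: r + p = 6; constraint 3: r - q = 1 — and the others hold by inspection.

Satisfiable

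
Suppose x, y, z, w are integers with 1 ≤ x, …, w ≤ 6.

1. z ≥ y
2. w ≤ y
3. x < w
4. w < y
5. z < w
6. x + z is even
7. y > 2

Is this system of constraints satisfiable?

Unsatisfiable

Constraints 1, 4, and 5 give w < y, y ≤ z, z < w. Chaining: w < y ≤ z < w, which forces w < w — impossible.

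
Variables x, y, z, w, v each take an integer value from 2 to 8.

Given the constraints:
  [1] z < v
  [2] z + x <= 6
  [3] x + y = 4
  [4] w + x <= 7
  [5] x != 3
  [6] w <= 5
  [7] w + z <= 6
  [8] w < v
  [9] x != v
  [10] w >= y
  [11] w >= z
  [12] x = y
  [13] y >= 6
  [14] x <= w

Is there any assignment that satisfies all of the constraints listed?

Unsatisfiable

From constraints 10 and 13: w ≥ y and y ≥ 6, so w ≥ 6. From constraint 6: w ≤ 5. But 5 < 6, so no value of w works.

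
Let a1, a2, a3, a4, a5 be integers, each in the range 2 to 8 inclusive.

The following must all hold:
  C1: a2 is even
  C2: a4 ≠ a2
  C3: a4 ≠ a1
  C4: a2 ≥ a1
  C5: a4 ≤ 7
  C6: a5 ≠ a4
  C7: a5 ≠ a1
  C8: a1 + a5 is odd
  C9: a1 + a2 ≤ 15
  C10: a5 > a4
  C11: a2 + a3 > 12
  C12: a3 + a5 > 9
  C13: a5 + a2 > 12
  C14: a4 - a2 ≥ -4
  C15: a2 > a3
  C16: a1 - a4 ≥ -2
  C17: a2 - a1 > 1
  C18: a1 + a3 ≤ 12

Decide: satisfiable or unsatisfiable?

Satisfiable

Setting (a1, a2, a3, a4, a5) = (5, 8, 6, 4, 6) satisfies everything: constraint 9: a1 + a2 = 13; constraint 11: a2 + a3 = 14; constraint 12: a3 + a5 = 12, and the others follow.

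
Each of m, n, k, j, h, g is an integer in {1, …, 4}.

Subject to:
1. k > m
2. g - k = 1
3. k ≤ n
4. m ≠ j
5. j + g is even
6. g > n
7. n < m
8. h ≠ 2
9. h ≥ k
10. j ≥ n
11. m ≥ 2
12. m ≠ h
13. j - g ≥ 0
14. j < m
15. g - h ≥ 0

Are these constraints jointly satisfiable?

Unsatisfiable

Constraints 1, 3, 6, 13, and 14 give k ≤ n, n < g, g ≤ j, j < m, m < k. Chaining: k ≤ n < g ≤ j < m < k, which forces k < k — impossible.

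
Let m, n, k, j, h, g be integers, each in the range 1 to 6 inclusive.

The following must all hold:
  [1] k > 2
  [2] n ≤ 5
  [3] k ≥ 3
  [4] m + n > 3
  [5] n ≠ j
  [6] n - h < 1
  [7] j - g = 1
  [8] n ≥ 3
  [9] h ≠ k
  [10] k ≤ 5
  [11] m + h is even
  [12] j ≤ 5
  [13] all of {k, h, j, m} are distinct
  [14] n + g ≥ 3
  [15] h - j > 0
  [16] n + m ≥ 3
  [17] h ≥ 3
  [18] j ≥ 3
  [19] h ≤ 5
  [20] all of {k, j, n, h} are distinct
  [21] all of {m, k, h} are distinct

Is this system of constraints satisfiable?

Unsatisfiable

Constraints 2, 3, 8, 10, 12, 17, 18, and 19 confine each of k, j, n, h to the 3 values {3, …, 5}.
Constraint 20 requires all 4 of them to be distinct, but only 3 values are available — impossible by the pigeonhole principle.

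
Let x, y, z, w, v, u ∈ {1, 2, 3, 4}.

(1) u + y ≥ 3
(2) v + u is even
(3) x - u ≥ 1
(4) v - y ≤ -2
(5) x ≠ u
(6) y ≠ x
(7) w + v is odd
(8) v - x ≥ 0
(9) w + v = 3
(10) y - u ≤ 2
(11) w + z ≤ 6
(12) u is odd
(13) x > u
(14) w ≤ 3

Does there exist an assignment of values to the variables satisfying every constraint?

Constraints 3, 4, 8, and 10 give u − y ≥ -2, y − v ≥ 2, v − x ≥ 0, x − u ≥ 1.
Adding all 4 inequalities: the left sides telescope to 0, and the right sides sum to (-2) + 2 + 0 + 1 = 1. So 0 ≥ 1, which is false.

Unsatisfiable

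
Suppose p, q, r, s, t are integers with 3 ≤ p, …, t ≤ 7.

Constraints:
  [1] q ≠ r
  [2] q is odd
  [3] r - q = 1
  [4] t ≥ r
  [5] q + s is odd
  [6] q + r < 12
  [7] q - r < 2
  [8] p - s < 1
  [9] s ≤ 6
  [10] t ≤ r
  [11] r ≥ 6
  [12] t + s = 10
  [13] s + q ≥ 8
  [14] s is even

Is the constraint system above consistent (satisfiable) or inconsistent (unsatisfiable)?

Satisfiable

One satisfying assignment is p = 3, q = 5, r = 6, s = 4, t = 6.
For the less obvious constraints — constraint 3: r - q = 1; constraint 6: q + r = 11; constraint 7: q - r = -1 — and the others hold by inspection.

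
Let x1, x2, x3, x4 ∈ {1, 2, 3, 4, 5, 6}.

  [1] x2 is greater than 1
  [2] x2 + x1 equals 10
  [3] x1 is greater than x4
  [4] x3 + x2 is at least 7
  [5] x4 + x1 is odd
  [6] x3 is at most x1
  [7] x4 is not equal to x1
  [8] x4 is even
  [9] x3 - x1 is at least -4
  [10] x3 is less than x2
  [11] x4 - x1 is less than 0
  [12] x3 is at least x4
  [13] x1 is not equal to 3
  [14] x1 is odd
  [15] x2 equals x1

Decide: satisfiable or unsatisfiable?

Satisfiable

Setting (x1, x2, x3, x4) = (5, 5, 3, 2) satisfies everything: constraint 2: x2 + x1 = 10; constraint 4: x3 + x2 = 8, and the others follow.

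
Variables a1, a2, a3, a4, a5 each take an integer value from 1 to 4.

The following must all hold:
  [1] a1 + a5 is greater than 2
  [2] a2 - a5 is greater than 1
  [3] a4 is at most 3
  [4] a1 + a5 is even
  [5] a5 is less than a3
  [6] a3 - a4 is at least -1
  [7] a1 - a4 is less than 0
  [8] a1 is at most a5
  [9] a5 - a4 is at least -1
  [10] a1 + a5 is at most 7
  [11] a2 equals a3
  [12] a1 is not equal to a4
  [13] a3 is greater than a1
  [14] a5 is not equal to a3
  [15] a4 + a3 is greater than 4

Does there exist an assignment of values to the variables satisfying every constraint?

Setting (a1, a2, a3, a4, a5) = (2, 4, 4, 3, 2) satisfies everything: constraint 1: a1 + a5 = 4; constraint 2: a2 - a5 = 2; constraint 6: a3 - a4 = 1, and the others follow.

Satisfiable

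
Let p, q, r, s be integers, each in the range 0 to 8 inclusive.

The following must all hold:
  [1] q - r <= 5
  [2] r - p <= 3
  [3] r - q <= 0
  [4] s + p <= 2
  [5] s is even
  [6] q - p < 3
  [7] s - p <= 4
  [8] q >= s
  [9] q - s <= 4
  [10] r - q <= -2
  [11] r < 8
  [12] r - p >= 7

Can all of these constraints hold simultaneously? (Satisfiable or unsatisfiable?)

Constraints 7, 9, 10, and 12 give s − q ≥ -4, q − r ≥ 2, r − p ≥ 7, p − s ≥ -4.
Adding all 4 inequalities: the left sides telescope to 0, and the right sides sum to (-4) + 2 + 7 + (-4) = 1. So 0 ≥ 1, which is false.

Unsatisfiable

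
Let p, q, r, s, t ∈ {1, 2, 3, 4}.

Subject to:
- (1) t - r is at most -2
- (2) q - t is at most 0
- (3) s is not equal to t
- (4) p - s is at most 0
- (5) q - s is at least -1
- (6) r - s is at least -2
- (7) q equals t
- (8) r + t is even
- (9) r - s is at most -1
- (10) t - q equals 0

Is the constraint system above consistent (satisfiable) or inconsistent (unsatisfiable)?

Constraints 1, 2, 5, and 9 give s − r ≥ 1, r − t ≥ 2, t − q ≥ 0, q − s ≥ -1.
Adding all 4 inequalities: the left sides telescope to 0, and the right sides sum to 1 + 2 + 0 + (-1) = 2. So 0 ≥ 2, which is false.

Unsatisfiable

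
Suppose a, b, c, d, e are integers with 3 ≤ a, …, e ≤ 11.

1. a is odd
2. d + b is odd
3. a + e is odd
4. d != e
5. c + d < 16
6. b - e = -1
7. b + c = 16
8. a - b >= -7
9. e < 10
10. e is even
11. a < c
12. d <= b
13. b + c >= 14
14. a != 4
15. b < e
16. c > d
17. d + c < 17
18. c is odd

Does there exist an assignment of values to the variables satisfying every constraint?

Satisfiable

The assignment a = 3, b = 7, c = 9, d = 6, e = 8 works:
  constraint 5 holds since c + d = 15.
  constraint 6 holds since b - e = -1.
  constraint 7 holds since b + c = 16.
The rest check out directly.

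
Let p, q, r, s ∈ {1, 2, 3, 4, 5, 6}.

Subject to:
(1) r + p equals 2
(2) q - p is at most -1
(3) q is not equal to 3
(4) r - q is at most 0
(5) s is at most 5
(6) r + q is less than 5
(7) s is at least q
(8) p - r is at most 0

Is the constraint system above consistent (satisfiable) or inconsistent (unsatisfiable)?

Constraints 2, 4, and 8 give p − q ≥ 1, q − r ≥ 0, r − p ≥ 0.
Adding all 3 inequalities: the left sides telescope to 0, and the right sides sum to 1 + 0 + 0 = 1. So 0 ≥ 1, which is false.

Unsatisfiable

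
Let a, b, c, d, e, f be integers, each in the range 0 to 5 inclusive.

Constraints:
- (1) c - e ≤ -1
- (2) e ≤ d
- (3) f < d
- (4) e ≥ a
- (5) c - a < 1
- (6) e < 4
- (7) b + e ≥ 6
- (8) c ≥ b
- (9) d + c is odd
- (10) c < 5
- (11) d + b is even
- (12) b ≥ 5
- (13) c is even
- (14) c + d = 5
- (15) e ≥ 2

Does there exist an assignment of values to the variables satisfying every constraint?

From constraints 8 and 12: c ≥ b ≥ 5. From constraints 2 and 15: d ≥ e ≥ 2. Hence c + d ≥ 7. But constraint 14 requires c + d = 5, and 5 < 7. Contradiction.

Unsatisfiable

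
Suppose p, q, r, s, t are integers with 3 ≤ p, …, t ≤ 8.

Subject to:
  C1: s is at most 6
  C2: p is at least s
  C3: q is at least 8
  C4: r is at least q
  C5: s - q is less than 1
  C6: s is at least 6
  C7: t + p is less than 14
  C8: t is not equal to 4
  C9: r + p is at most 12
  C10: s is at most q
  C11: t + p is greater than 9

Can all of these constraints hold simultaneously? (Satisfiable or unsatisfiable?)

Unsatisfiable

From constraints 3 and 4: r ≥ q ≥ 8. From constraints 2 and 6: p ≥ s ≥ 6. Hence r + p ≥ 14. But constraint 9 requires r + p ≤ 12, and 12 < 14. Contradiction.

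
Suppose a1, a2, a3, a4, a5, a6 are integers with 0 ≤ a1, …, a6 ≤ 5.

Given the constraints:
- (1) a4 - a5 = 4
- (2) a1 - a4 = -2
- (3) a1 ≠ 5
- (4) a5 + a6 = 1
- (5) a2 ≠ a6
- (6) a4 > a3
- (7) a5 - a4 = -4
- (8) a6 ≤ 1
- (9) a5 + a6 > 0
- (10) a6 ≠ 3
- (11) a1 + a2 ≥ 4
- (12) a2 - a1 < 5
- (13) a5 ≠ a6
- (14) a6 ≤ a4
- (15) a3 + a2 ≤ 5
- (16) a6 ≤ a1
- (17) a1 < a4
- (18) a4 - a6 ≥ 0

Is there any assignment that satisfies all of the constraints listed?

Satisfiable

One satisfying assignment is a1 = 2, a2 = 5, a3 = 0, a4 = 4, a5 = 0, a6 = 1.
For the less obvious constraints — constraint 1: a4 - a5 = 4; constraint 2: a1 - a4 = -2; constraint 4: a5 + a6 = 1 — and the others hold by inspection.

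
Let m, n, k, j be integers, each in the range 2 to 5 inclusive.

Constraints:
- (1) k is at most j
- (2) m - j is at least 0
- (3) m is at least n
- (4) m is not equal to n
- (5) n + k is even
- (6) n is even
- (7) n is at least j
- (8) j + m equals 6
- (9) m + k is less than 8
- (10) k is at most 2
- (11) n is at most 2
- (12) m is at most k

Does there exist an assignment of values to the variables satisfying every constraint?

From constraints 7 and 11: j ≤ n ≤ 2. From constraints 10 and 12: m ≤ k ≤ 2. Hence j + m ≤ 4. But constraint 8 requires j + m = 6, and 6 > 4. Contradiction.

Unsatisfiable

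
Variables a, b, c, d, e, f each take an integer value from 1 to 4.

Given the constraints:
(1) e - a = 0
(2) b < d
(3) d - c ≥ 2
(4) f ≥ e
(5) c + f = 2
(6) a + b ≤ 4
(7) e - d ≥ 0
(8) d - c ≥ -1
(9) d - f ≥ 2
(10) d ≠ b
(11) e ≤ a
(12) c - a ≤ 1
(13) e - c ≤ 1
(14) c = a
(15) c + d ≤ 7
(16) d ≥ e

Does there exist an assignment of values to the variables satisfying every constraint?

Unsatisfiable

Constraints 3, 7, and 13 give d − c ≥ 2, c − e ≥ -1, e − d ≥ 0.
Adding all 3 inequalities: the left sides telescope to 0, and the right sides sum to 2 + (-1) + 0 = 1. So 0 ≥ 1, which is false.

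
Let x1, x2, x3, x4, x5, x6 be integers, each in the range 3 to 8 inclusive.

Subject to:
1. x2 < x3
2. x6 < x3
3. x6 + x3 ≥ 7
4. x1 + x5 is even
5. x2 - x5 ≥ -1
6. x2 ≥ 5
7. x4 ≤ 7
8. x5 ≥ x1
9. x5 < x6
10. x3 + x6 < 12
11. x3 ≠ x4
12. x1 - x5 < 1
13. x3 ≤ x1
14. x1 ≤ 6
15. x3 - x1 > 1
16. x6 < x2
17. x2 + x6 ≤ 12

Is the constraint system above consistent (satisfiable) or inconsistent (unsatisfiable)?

Unsatisfiable

Constraints 1, 8, 9, 13, and 16 give x3 ≤ x1, x1 ≤ x5, x5 < x6, x6 < x2, x2 < x3. Chaining: x3 ≤ x1 ≤ x5 < x6 < x2 < x3, which forces x3 < x3 — impossible.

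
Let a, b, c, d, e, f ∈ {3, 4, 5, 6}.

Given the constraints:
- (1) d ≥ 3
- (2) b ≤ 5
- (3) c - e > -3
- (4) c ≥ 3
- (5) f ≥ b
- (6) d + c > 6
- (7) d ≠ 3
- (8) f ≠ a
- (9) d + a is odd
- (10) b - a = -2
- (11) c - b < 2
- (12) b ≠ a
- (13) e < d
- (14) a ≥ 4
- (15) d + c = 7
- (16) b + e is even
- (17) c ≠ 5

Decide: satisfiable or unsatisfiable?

One satisfying assignment is a = 5, b = 3, c = 3, d = 4, e = 3, f = 6.
For the less obvious constraints — constraint 3: c - e = 0; constraint 6: d + c = 7; constraint 10: b - a = -2 — and the others hold by inspection.

Satisfiable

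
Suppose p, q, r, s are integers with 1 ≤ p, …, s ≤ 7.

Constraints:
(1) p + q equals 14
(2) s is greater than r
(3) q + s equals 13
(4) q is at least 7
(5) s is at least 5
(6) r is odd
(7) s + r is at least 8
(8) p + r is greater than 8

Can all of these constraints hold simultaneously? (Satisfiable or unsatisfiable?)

Try p = 7, q = 7, r = 3, s = 6.
Check constraint 1: p + q = 14; constraint 3: q + s = 13; constraint 7: s + r = 9. The remaining constraints are straightforward to verify.

Satisfiable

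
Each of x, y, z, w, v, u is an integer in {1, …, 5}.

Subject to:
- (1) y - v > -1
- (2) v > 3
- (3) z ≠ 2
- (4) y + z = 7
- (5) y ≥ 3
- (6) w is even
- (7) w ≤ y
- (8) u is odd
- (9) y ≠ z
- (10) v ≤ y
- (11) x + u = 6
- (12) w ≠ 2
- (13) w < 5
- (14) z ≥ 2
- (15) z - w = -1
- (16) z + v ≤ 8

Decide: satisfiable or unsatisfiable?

The assignment x = 3, y = 4, z = 3, w = 4, v = 4, u = 3 works:
  constraint 1 holds since y - v = 0.
  constraint 4 holds since y + z = 7.
  constraint 11 holds since x + u = 6.
The rest check out directly.

Satisfiable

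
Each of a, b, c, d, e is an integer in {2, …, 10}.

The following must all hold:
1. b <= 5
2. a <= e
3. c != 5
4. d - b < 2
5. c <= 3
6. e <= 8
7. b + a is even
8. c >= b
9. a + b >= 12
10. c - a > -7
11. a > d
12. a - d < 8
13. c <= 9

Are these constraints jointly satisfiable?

Unsatisfiable

From constraints 2 and 6: a ≤ e ≤ 8. From constraints 5 and 8: b ≤ c ≤ 3. Hence a + b ≤ 11. But constraint 9 requires a + b ≥ 12, and 12 > 11. Contradiction.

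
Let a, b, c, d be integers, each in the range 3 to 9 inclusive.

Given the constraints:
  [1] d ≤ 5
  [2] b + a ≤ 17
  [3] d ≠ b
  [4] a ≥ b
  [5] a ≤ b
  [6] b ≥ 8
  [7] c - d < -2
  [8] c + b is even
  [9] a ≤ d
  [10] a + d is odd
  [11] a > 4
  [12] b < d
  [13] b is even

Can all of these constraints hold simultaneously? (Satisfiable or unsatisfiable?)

From constraints 4 and 6: a ≥ b and b ≥ 8, so a ≥ 8. From constraints 1 and 9: a ≤ d and d ≤ 5, so a ≤ 5. But 5 < 8, so no value of a works.

Unsatisfiable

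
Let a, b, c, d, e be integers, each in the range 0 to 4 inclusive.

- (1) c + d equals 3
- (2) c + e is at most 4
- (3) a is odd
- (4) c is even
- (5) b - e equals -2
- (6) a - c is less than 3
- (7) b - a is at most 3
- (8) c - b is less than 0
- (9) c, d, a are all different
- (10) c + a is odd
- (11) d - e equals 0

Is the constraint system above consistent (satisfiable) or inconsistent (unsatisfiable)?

The assignment a = 1, b = 1, c = 0, d = 3, e = 3 works:
  constraint 1 holds since c + d = 3.
  constraint 2 holds since c + e = 3.
The rest check out directly.

Satisfiable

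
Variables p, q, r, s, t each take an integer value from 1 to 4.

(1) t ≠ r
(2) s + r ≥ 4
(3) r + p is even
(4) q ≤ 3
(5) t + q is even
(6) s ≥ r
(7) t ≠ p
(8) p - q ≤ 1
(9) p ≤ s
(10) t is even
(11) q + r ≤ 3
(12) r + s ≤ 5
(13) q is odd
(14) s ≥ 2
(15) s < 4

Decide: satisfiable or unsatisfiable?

Constraint 10 makes t even and constraint 13 makes q odd, so t + q must be odd. Constraint 5 says t + q is even — contradiction.

Unsatisfiable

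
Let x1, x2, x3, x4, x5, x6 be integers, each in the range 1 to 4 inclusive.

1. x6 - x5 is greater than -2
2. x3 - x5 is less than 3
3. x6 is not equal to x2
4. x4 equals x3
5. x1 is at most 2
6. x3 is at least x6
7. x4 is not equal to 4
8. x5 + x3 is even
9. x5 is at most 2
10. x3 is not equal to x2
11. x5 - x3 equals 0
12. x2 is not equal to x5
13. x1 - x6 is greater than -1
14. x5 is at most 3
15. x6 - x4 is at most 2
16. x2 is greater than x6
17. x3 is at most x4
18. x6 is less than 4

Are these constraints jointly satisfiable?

One satisfying assignment is x1 = 1, x2 = 4, x3 = 2, x4 = 2, x5 = 2, x6 = 1.
For the less obvious constraints — constraint 1: x6 - x5 = -1; constraint 2: x3 - x5 = 0 — and the others hold by inspection.

Satisfiable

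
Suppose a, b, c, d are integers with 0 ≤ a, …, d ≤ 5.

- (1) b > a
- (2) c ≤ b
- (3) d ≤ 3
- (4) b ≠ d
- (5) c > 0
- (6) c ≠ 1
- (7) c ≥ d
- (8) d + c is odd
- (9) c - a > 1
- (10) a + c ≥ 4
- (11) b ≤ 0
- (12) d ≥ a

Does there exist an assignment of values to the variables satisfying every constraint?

From constraints 3 and 12: a ≤ d ≤ 3. From constraints 2 and 11: c ≤ b ≤ 0. Hence a + c ≤ 3. But constraint 10 requires a + c ≥ 4, and 4 > 3. Contradiction.

Unsatisfiable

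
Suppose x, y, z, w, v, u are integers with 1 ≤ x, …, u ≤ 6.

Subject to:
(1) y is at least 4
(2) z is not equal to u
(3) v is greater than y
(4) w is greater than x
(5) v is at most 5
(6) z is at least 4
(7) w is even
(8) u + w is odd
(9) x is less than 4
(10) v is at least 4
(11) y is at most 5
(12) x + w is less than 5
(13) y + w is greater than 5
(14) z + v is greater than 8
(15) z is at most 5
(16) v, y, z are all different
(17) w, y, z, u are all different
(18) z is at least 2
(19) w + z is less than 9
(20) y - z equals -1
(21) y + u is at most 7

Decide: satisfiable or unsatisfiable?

Unsatisfiable

Constraints 1, 5, 6, 10, 11, and 15 confine each of v, y, z to the 2 values {4, 5}.
Constraint 16 requires all 3 of them to be distinct, but only 2 values are available — impossible by the pigeonhole principle.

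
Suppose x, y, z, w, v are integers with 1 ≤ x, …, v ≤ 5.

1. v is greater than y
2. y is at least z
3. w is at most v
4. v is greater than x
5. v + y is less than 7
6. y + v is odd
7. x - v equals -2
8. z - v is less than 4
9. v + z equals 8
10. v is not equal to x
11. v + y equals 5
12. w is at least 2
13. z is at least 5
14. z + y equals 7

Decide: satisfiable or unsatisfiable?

From constraints 3 and 12: v ≥ w ≥ 2. From constraints 2 and 13: y ≥ z ≥ 5. Hence v + y ≥ 7. But constraint 11 requires v + y = 5, and 5 < 7. Contradiction.

Unsatisfiable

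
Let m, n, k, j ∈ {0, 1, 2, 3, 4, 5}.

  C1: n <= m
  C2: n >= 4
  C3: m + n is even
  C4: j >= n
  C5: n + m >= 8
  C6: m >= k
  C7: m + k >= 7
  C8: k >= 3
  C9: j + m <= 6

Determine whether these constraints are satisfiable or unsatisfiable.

Unsatisfiable

From constraints 2 and 4: j ≥ n ≥ 4. From constraints 6 and 8: m ≥ k ≥ 3. Hence j + m ≥ 7. But constraint 9 requires j + m ≤ 6, and 6 < 7. Contradiction.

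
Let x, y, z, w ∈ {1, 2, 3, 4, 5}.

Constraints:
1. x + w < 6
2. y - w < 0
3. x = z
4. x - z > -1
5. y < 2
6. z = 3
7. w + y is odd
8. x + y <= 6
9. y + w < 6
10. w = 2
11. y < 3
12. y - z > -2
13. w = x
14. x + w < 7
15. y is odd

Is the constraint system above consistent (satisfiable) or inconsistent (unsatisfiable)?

Unsatisfiable

Constraint 10 fixes w = 2 and constraint 6 fixes z = 3. Constraints 3 and 13 give w = x = z, so w = z. But 2 ≠ 3 — contradiction.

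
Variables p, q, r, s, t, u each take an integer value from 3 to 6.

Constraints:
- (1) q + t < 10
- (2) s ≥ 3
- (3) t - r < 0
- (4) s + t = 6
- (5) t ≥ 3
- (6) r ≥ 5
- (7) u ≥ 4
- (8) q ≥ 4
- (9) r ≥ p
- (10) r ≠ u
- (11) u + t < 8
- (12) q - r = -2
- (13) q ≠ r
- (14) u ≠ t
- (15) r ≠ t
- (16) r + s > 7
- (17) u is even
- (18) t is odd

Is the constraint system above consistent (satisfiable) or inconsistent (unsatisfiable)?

Setting (p, q, r, s, t, u) = (4, 4, 6, 3, 3, 4) satisfies everything: constraint 1: q + t = 7; constraint 3: t - r = -3, and the others follow.

Satisfiable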